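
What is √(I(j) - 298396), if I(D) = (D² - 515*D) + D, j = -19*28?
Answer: 2*√64519 ≈ 508.01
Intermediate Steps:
j = -532
I(D) = D² - 514*D
√(I(j) - 298396) = √(-532*(-514 - 532) - 298396) = √(-532*(-1046) - 298396) = √(556472 - 298396) = √258076 = 2*√64519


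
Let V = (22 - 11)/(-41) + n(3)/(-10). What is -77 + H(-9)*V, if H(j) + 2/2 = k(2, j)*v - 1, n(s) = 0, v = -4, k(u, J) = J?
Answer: -3531/41 ≈ -86.122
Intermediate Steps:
H(j) = -2 - 4*j (H(j) = -1 + (j*(-4) - 1) = -1 + (-4*j - 1) = -1 + (-1 - 4*j) = -2 - 4*j)
V = -11/41 (V = (22 - 11)/(-41) + 0/(-10) = 11*(-1/41) + 0*(-⅒) = -11/41 + 0 = -11/41 ≈ -0.26829)
-77 + H(-9)*V = -77 + (-2 - 4*(-9))*(-11/41) = -77 + (-2 + 36)*(-11/41) = -77 + 34*(-11/41) = -77 - 374/41 = -3531/41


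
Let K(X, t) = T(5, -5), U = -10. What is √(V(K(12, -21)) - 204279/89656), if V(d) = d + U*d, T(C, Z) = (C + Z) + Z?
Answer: √85851021774/44828 ≈ 6.5362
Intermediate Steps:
T(C, Z) = C + 2*Z
K(X, t) = -5 (K(X, t) = 5 + 2*(-5) = 5 - 10 = -5)
V(d) = -9*d (V(d) = d - 10*d = -9*d)
√(V(K(12, -21)) - 204279/89656) = √(-9*(-5) - 204279/89656) = √(45 - 204279*1/89656) = √(45 - 204279/89656) = √(3830241/89656) = √85851021774/44828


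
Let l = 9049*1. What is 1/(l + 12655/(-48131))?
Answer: 48131/435524764 ≈ 0.00011051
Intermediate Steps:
l = 9049
1/(l + 12655/(-48131)) = 1/(9049 + 12655/(-48131)) = 1/(9049 + 12655*(-1/48131)) = 1/(9049 - 12655/48131) = 1/(435524764/48131) = 48131/435524764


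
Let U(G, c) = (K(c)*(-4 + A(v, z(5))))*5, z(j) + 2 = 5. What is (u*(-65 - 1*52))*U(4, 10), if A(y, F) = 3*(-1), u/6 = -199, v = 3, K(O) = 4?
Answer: -19557720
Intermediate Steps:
z(j) = 3 (z(j) = -2 + 5 = 3)
u = -1194 (u = 6*(-199) = -1194)
A(y, F) = -3
U(G, c) = -140 (U(G, c) = (4*(-4 - 3))*5 = (4*(-7))*5 = -28*5 = -140)
(u*(-65 - 1*52))*U(4, 10) = -1194*(-65 - 1*52)*(-140) = -1194*(-65 - 52)*(-140) = -1194*(-117)*(-140) = 139698*(-140) = -19557720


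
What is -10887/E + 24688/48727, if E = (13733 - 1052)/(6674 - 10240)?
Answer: 630681145354/205969029 ≈ 3062.0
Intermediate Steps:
E = -12681/3566 (E = 12681/(-3566) = 12681*(-1/3566) = -12681/3566 ≈ -3.5561)
-10887/E + 24688/48727 = -10887/(-12681/3566) + 24688/48727 = -10887*(-3566/12681) + 24688*(1/48727) = 12941014/4227 + 24688/48727 = 630681145354/205969029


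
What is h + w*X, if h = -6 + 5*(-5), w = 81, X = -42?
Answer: -3433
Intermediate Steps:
h = -31 (h = -6 - 25 = -31)
h + w*X = -31 + 81*(-42) = -31 - 3402 = -3433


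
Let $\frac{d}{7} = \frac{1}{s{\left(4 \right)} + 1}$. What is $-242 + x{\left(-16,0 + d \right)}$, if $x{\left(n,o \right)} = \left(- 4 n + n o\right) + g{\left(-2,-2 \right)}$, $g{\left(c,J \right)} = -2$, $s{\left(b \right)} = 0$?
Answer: $-292$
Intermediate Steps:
$d = 7$ ($d = \frac{7}{0 + 1} = \frac{7}{1} = 7 \cdot 1 = 7$)
$x{\left(n,o \right)} = -2 - 4 n + n o$ ($x{\left(n,o \right)} = \left(- 4 n + n o\right) - 2 = -2 - 4 n + n o$)
$-242 + x{\left(-16,0 + d \right)} = -242 - \left(-62 + 16 \left(0 + 7\right)\right) = -242 - 50 = -292$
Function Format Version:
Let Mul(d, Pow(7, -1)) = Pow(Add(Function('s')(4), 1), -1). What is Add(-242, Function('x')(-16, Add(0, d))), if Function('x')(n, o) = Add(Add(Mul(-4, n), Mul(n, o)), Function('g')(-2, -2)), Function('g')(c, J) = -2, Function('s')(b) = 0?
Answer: -292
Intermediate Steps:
d = 7 (d = Mul(7, Pow(Add(0, 1), -1)) = Mul(7, Pow(1, -1)) = Mul(7, 1) = 7)
Function('x')(n, o) = Add(-2, Mul(-4, n), Mul(n, o)) (Function('x')(n, o) = Add(Add(Mul(-4, n), Mul(n, o)), -2) = Add(-2, Mul(-4, n), Mul(n, o)))
Add(-242, Function('x')(-16, Add(0, d))) = Add(-242, Add(-2, Mul(-4, -16), Mul(-16, Add(0, 7)))) = Add(-242, Add(-2, 64, Mul(-16, 7))) = Add(-242, Add(-2, 64, -112)) = Add(-242, -50) = -292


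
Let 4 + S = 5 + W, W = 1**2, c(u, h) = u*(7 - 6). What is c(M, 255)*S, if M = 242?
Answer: 484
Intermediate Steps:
c(u, h) = u (c(u, h) = u*1 = u)
W = 1
S = 2 (S = -4 + (5 + 1) = -4 + 6 = 2)
c(M, 255)*S = 242*2 = 484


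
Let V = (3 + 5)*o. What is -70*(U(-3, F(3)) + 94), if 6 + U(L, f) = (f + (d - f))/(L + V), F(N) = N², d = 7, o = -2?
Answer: -116550/19 ≈ -6134.2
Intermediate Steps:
V = -16 (V = (3 + 5)*(-2) = 8*(-2) = -16)
U(L, f) = -6 + 7/(-16 + L) (U(L, f) = -6 + (f + (7 - f))/(L - 16) = -6 + 7/(-16 + L))
-70*(U(-3, F(3)) + 94) = -70*((103 - 6*(-3))/(-16 - 3) + 94) = -70*((103 + 18)/(-19) + 94) = -70*(-1/19*121 + 94) = -70*(-121/19 + 94) = -70*1665/19 = -116550/19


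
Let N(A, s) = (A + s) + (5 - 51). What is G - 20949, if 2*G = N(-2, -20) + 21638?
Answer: -10164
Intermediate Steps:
N(A, s) = -46 + A + s (N(A, s) = (A + s) - 46 = -46 + A + s)
G = 10785 (G = ((-46 - 2 - 20) + 21638)/2 = (-68 + 21638)/2 = (1/2)*21570 = 10785)
G - 20949 = 10785 - 20949 = -10164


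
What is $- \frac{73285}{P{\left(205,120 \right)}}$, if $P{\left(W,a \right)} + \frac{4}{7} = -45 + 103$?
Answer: $- \frac{512995}{402} \approx -1276.1$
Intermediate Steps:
$P{\left(W,a \right)} = \frac{402}{7}$ ($P{\left(W,a \right)} = - \frac{4}{7} + \left(-45 + 103\right) = - \frac{4}{7} + 58 = \frac{402}{7}$)
$- \frac{73285}{P{\left(205,120 \right)}} = - \frac{73285}{\frac{402}{7}} = \left(-73285\right) \frac{7}{402} = - \frac{512995}{402}$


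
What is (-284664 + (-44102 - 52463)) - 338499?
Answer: -719728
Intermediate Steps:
(-284664 + (-44102 - 52463)) - 338499 = (-284664 - 96565) - 338499 = -381229 - 338499 = -719728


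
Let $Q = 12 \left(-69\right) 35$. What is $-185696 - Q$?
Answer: $-156716$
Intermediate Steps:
$Q = -28980$ ($Q = \left(-828\right) 35 = -28980$)
$-185696 - Q = -185696 - -28980 = -185696 + 28980 = -156716$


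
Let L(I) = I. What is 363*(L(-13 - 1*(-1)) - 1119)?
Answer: -410553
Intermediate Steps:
363*(L(-13 - 1*(-1)) - 1119) = 363*((-13 - 1*(-1)) - 1119) = 363*((-13 + 1) - 1119) = 363*(-12 - 1119) = 363*(-1131) = -410553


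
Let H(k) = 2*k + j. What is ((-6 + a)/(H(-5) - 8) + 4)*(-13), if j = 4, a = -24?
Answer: -559/7 ≈ -79.857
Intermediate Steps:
H(k) = 4 + 2*k (H(k) = 2*k + 4 = 4 + 2*k)
((-6 + a)/(H(-5) - 8) + 4)*(-13) = ((-6 - 24)/((4 + 2*(-5)) - 8) + 4)*(-13) = (-30/((4 - 10) - 8) + 4)*(-13) = (-30/(-6 - 8) + 4)*(-13) = (-30/(-14) + 4)*(-13) = (-30*(-1/14) + 4)*(-13) = (15/7 + 4)*(-13) = (43/7)*(-13) = -559/7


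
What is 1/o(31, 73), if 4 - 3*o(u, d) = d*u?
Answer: -1/753 ≈ -0.0013280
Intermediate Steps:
o(u, d) = 4/3 - d*u/3
1/o(31, 73) = 1/(4/3 - 1/3*73*31) = 1/(4/3 - 2263/3) = 1/(-753) = -1/753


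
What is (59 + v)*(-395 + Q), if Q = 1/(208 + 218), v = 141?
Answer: -16826900/213 ≈ -79000.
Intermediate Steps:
Q = 1/426 ≈ 0.0023474
(59 + v)*(-395 + Q) = (59 + 141)*(-395 + 1/426) = 200*(-168269/426) = -16826900/213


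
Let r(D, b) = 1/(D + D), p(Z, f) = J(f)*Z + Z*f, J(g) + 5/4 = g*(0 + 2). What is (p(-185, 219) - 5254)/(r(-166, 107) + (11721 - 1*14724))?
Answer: 42020493/996997 ≈ 42.147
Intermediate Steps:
J(g) = -5/4 + 2*g (J(g) = -5/4 + g*(0 + 2) = -5/4 + g*2 = -5/4 + 2*g)
p(Z, f) = Z*f + Z*(-5/4 + 2*f) (p(Z, f) = (-5/4 + 2*f)*Z + Z*f = Z*(-5/4 + 2*f) + Z*f = Z*f + Z*(-5/4 + 2*f))
r(D, b) = 1/(2*D)
(p(-185, 219) - 5254)/(r(-166, 107) + (11721 - 1*14724)) = ((¼)*(-185)*(-5 + 12*219) - 5254)/((½)/(-166) + (11721 - 1*14724)) = ((¼)*(-185)*(-5 + 2628) - 5254)/((½)*(-1/166) + (11721 - 14724)) = ((¼)*(-185)*2623 - 5254)/(-1/332 - 3003) = (-485255/4 - 5254)/(-996997/332) = -506271/4*(-332/996997) = 42020493/996997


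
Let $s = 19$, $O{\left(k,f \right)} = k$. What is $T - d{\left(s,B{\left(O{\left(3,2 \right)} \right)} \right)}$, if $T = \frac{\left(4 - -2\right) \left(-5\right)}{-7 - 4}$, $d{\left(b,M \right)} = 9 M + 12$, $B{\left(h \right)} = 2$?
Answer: $- \frac{300}{11} \approx -27.273$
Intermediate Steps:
$d{\left(b,M \right)} = 12 + 9 M$
$T = \frac{30}{11}$ ($T = \frac{\left(4 + 2\right) \left(-5\right)}{-11} = 6 \left(-5\right) \left(- \frac{1}{11}\right) = \left(-30\right) \left(- \frac{1}{11}\right) = \frac{30}{11} \approx 2.7273$)
$T - d{\left(s,B{\left(O{\left(3,2 \right)} \right)} \right)} = \frac{30}{11} - \left(12 + 9 \cdot 2\right) = \frac{30}{11} - \left(12 + 18\right) = \frac{30}{11} - 30 = - \frac{300}{11}$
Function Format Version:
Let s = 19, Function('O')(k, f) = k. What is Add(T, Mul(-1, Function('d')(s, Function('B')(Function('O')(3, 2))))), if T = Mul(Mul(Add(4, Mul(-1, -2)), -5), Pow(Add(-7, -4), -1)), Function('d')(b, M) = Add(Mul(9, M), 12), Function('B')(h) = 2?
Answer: Rational(-300, 11) ≈ -27.273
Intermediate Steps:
Function('d')(b, M) = Add(12, Mul(9, M))
T = Rational(30, 11) (T = Mul(Mul(Add(4, 2), -5), Pow(-11, -1)) = Mul(Mul(6, -5), Rational(-1, 11)) = Mul(-30, Rational(-1, 11)) = Rational(30, 11) ≈ 2.7273)
Add(T, Mul(-1, Function('d')(s, Function('B')(Function('O')(3, 2))))) = Add(Rational(30, 11), Mul(-1, Add(12, Mul(9, 2)))) = Add(Rational(30, 11), Mul(-1, Add(12, 18))) = Add(Rational(30, 11), Mul(-1, 30)) = Add(Rational(30, 11), -30) = Rational(-300, 11)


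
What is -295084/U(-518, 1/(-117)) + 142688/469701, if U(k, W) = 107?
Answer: -138585982268/50258007 ≈ -2757.5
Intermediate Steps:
-295084/U(-518, 1/(-117)) + 142688/469701 = -295084/107 + 142688/469701 = -138585982268/50258007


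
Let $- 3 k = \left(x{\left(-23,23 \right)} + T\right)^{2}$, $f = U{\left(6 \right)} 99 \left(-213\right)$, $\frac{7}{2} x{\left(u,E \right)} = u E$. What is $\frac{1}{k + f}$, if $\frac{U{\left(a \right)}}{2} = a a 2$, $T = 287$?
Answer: $- \frac{49}{149091339} \approx -3.2866 \cdot 10^{-7}$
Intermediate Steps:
$x{\left(u,E \right)} = \frac{2 E u}{7}$ ($x{\left(u,E \right)} = \frac{2 u E}{7} = \frac{2 E u}{7}$)
$U{\left(a \right)} = 4 a^{2}$ ($U{\left(a \right)} = 2 a a 2 = 2 a^{2} \cdot 2 = 2 \cdot 2 a^{2} = 4 a^{2}$)
$f = -3036528$ ($f = 4 \cdot 6^{2} \cdot 99 \left(-213\right) = 4 \cdot 36 \cdot 99 \left(-213\right) = 144 \cdot 99 \left(-213\right) = 14256 \left(-213\right) = -3036528$)
$k = - \frac{301467}{49}$ ($k = - \frac{\left(\frac{2}{7} \cdot 23 \left(-23\right) + 287\right)^{2}}{3} = - \frac{\left(- \frac{1058}{7} + 287\right)^{2}}{3} = - \frac{\left(\frac{951}{7}\right)^{2}}{3} = \left(- \frac{1}{3}\right) \frac{904401}{49} = - \frac{301467}{49} \approx -6152.4$)
$\frac{1}{k + f} = \frac{1}{- \frac{301467}{49} - 3036528} = \frac{1}{- \frac{149091339}{49}} = - \frac{49}{149091339}$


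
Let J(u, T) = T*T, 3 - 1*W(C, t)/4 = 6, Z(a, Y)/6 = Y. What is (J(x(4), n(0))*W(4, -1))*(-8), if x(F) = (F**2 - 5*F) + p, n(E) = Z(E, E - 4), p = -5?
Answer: 55296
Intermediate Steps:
Z(a, Y) = 6*Y
W(C, t) = -12 (W(C, t) = 12 - 4*6 = 12 - 24 = -12)
n(E) = -24 + 6*E (n(E) = 6*(E - 4) = 6*(-4 + E) = -24 + 6*E)
x(F) = -5 + F**2 - 5*F (x(F) = (F**2 - 5*F) - 5 = -5 + F**2 - 5*F)
J(u, T) = T**2
(J(x(4), n(0))*W(4, -1))*(-8) = ((-24 + 6*0)**2*(-12))*(-8) = ((-24 + 0)**2*(-12))*(-8) = ((-24)**2*(-12))*(-8) = (576*(-12))*(-8) = -6912*(-8) = 55296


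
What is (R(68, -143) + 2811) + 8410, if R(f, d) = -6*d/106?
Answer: 595142/53 ≈ 11229.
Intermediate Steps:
R(f, d) = -3*d/53 (R(f, d) = -6*d*(1/106) = -3*d/53)
(R(68, -143) + 2811) + 8410 = (-3/53*(-143) + 2811) + 8410 = (429/53 + 2811) + 8410 = 149412/53 + 8410 = 595142/53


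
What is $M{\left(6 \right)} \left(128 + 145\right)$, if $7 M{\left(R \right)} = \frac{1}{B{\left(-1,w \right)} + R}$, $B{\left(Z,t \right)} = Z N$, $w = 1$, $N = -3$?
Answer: $\frac{13}{3} \approx 4.3333$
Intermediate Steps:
$B{\left(Z,t \right)} = - 3 Z$ ($B{\left(Z,t \right)} = Z \left(-3\right) = - 3 Z$)
$M{\left(R \right)} = \frac{1}{7 \left(3 + R\right)}$ ($M{\left(R \right)} = \frac{1}{7 \left(\left(-3\right) \left(-1\right) + R\right)} = \frac{1}{7 \left(3 + R\right)}$)
$M{\left(6 \right)} \left(128 + 145\right) = \frac{1}{7 \left(3 + 6\right)} \left(128 + 145\right) = \frac{1}{7 \cdot 9} \cdot 273 = \frac{1}{7} \cdot \frac{1}{9} \cdot 273 = \frac{1}{63} \cdot 273 = \frac{13}{3}$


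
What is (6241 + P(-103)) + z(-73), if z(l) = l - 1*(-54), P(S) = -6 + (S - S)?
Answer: 6216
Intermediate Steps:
P(S) = -6 (P(S) = -6 + 0 = -6)
z(l) = 54 + l (z(l) = l + 54 = 54 + l)
(6241 + P(-103)) + z(-73) = (6241 - 6) + (54 - 73) = 6235 - 19 = 6216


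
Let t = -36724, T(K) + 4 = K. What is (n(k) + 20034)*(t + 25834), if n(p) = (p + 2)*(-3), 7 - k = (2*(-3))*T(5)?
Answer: -217680210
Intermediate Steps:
T(K) = -4 + K
k = 13 (k = 7 - 2*(-3)*(-4 + 5) = 7 - (-6) = 7 - 1*(-6) = 7 + 6 = 13)
n(p) = -6 - 3*p (n(p) = (2 + p)*(-3) = -6 - 3*p)
(n(k) + 20034)*(t + 25834) = ((-6 - 3*13) + 20034)*(-36724 + 25834) = ((-6 - 39) + 20034)*(-10890) = (-45 + 20034)*(-10890) = 19989*(-10890) = -217680210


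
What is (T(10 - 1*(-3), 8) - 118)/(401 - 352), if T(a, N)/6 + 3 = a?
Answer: -58/49 ≈ -1.1837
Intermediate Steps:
T(a, N) = -18 + 6*a
(T(10 - 1*(-3), 8) - 118)/(401 - 352) = ((-18 + 6*(10 - 1*(-3))) - 118)/(401 - 352) = ((-18 + 6*(10 + 3)) - 118)/49 = ((-18 + 6*13) - 118)*(1/49) = ((-18 + 78) - 118)*(1/49) = (60 - 118)*(1/49) = -58*1/49 = -58/49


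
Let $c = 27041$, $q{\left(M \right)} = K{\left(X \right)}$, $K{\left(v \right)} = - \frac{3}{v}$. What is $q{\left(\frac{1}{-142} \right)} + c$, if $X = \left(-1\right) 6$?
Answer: $\frac{54083}{2} \approx 27042.0$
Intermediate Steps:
$X = -6$
$q{\left(M \right)} = \frac{1}{2}$ ($q{\left(M \right)} = - \frac{3}{-6} = \left(-3\right) \left(- \frac{1}{6}\right) = \frac{1}{2}$)
$q{\left(\frac{1}{-142} \right)} + c = \frac{1}{2} + 27041 = \frac{54083}{2}$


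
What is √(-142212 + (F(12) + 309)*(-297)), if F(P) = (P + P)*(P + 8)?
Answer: I*√376545 ≈ 613.63*I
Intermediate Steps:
F(P) = 2*P*(8 + P) (F(P) = (2*P)*(8 + P) = 2*P*(8 + P))
√(-142212 + (F(12) + 309)*(-297)) = √(-142212 + (2*12*(8 + 12) + 309)*(-297)) = √(-142212 + (2*12*20 + 309)*(-297)) = √(-142212 + (480 + 309)*(-297)) = √(-142212 + 789*(-297)) = √(-142212 - 234333) = √(-376545) = I*√376545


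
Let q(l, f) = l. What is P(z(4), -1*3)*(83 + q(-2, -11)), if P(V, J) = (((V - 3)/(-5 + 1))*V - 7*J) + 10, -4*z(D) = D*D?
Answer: 1944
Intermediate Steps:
z(D) = -D²/4 (z(D) = -D*D/4 = -D²/4)
P(V, J) = 10 - 7*J + V*(¾ - V/4) (P(V, J) = (((-3 + V)/(-4))*V - 7*J) + 10 = (((-3 + V)*(-¼))*V - 7*J) + 10 = ((¾ - V/4)*V - 7*J) + 10 = (V*(¾ - V/4) - 7*J) + 10 = (-7*J + V*(¾ - V/4)) + 10 = 10 - 7*J + V*(¾ - V/4))
P(z(4), -1*3)*(83 + q(-2, -11)) = (10 - (-7)*3 - (-¼*4²)²/4 + 3*(-¼*4²)/4)*(83 - 2) = (10 - 7*(-3) - (-¼*16)²/4 + 3*(-¼*16)/4)*81 = (10 + 21 - ¼*(-4)² + (¾)*(-4))*81 = (10 + 21 - ¼*16 - 3)*81 = (10 + 21 - 4 - 3)*81 = 24*81 = 1944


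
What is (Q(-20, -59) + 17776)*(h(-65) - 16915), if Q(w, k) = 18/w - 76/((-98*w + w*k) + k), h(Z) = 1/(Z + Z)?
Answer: -1204255671275521/4005300 ≈ -3.0067e+8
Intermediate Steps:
h(Z) = 1/(2*Z)
Q(w, k) = -76/(k - 98*w + k*w) + 18/w (Q(w, k) = 18/w - 76/((-98*w + k*w) + k) = 18/w - 76/(k - 98*w + k*w) = -76/(k - 98*w + k*w) + 18/w)
(Q(-20, -59) + 17776)*(h(-65) - 16915) = (2*(-920*(-20) + 9*(-59) + 9*(-59)*(-20))/(-20*(-59 - 98*(-20) - 59*(-20))) + 17776)*((½)/(-65) - 16915) = (2*(-1/20)*(18400 - 531 + 10620)/(-59 + 1960 + 1180) + 17776)*((½)*(-1/65) - 16915) = (2*(-1/20)*28489/3081 + 17776)*(-1/130 - 16915) = (2*(-1/20)*(1/3081)*28489 + 17776)*(-2198951/130) = (-28489/30810 + 17776)*(-2198951/130) = (547650071/30810)*(-2198951/130) = -1204255671275521/4005300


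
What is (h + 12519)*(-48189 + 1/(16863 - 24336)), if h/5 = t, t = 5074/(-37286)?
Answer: -84043616372566736/139319139 ≈ -6.0325e+8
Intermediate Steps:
t = -2537/18643 (t = 5074*(-1/37286) = -2537/18643 ≈ -0.13608)
h = -12685/18643 (h = 5*(-2537/18643) = -12685/18643 ≈ -0.68042)
(h + 12519)*(-48189 + 1/(16863 - 24336)) = (-12685/18643 + 12519)*(-48189 + 1/(16863 - 24336)) = 233379032*(-48189 + 1/(-7473))/18643 = 233379032*(-48189 - 1/7473)/18643 = (233379032/18643)*(-360116398/7473) = -84043616372566736/139319139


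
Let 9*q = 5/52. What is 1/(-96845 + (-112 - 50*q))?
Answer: -234/22688063 ≈ -1.0314e-5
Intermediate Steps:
q = 5/468 (q = (5/52)/9 = (5*(1/52))/9 = (⅑)*(5/52) = 5/468 ≈ 0.010684)
1/(-96845 + (-112 - 50*q)) = 1/(-96845 + (-112 - 50*5/468)) = 1/(-96845 + (-112 - 125/234)) = 1/(-96845 - 26333/234) = 1/(-22688063/234) = -234/22688063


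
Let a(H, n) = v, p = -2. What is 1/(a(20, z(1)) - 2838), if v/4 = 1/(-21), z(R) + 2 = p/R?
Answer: -21/59602 ≈ -0.00035234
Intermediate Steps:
z(R) = -2 - 2/R
v = -4/21 (v = 4/(-21) = 4*(-1/21) = -4/21 ≈ -0.19048)
a(H, n) = -4/21
1/(a(20, z(1)) - 2838) = 1/(-4/21 - 2838) = 1/(-59602/21) = -21/59602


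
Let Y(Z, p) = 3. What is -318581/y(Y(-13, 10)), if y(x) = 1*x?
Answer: -318581/3 ≈ -1.0619e+5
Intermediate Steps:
y(x) = x
-318581/y(Y(-13, 10)) = -318581/3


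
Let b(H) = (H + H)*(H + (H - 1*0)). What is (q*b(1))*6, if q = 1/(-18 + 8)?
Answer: -12/5 ≈ -2.4000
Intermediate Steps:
b(H) = 4*H² (b(H) = (2*H)*(H + (H + 0)) = (2*H)*(H + H) = (2*H)*(2*H) = 4*H²)
q = -⅒ (q = 1/(-10) = -⅒ ≈ -0.10000)
(q*b(1))*6 = -2*1²/5*6 = -2/5*6 = -⅒*4*6 = -⅖*6 = -12/5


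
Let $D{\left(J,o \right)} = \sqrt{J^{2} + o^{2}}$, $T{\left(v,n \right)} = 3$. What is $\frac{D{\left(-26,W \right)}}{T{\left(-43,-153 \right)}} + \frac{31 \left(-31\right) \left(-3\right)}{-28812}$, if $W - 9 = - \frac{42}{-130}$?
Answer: $- \frac{961}{9604} + \frac{2 \sqrt{805834}}{195} \approx 9.1069$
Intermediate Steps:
$W = \frac{606}{65}$ ($W = 9 - \frac{42}{-130} = 9 - - \frac{21}{65} = 9 + \frac{21}{65} = \frac{606}{65} \approx 9.3231$)
$\frac{D{\left(-26,W \right)}}{T{\left(-43,-153 \right)}} + \frac{31 \left(-31\right) \left(-3\right)}{-28812} = \frac{\sqrt{\left(-26\right)^{2} + \left(\frac{606}{65}\right)^{2}}}{3} + \frac{31 \left(-31\right) \left(-3\right)}{-28812} = \sqrt{676 + \frac{367236}{4225}} \cdot \frac{1}{3} + \left(-961\right) \left(-3\right) \left(- \frac{1}{28812}\right) = \sqrt{\frac{3223336}{4225}} \cdot \frac{1}{3} + 2883 \left(- \frac{1}{28812}\right) = \frac{2 \sqrt{805834}}{65} \cdot \frac{1}{3} - \frac{961}{9604} = \frac{2 \sqrt{805834}}{195} - \frac{961}{9604} = - \frac{961}{9604} + \frac{2 \sqrt{805834}}{195}$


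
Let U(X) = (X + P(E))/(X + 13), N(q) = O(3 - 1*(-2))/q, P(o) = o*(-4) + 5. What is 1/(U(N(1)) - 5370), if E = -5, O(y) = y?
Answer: -3/16105 ≈ -0.00018628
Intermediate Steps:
P(o) = 5 - 4*o (P(o) = -4*o + 5 = 5 - 4*o)
N(q) = 5/q (N(q) = (3 - 1*(-2))/q = (3 + 2)/q = 5/q)
U(X) = (25 + X)/(13 + X) (U(X) = (X + (5 - 4*(-5)))/(X + 13) = (X + (5 + 20))/(13 + X) = (X + 25)/(13 + X) = (25 + X)/(13 + X))
1/(U(N(1)) - 5370) = 1/((25 + 5/1)/(13 + 5/1) - 5370) = 1/((25 + 5*1)/(13 + 5*1) - 5370) = 1/((25 + 5)/(13 + 5) - 5370) = 1/(30/18 - 5370) = 1/((1/18)*30 - 5370) = 1/(5/3 - 5370) = 1/(-16105/3) = -3/16105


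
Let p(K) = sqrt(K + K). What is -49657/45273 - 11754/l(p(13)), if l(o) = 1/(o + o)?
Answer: -49657/45273 - 23508*sqrt(26) ≈ -1.1987e+5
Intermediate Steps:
p(K) = sqrt(2)*sqrt(K) (p(K) = sqrt(2*K) = sqrt(2)*sqrt(K))
l(o) = 1/(2*o)
-49657/45273 - 11754/l(p(13)) = -49657/45273 - 11754*2*sqrt(26) = -49657/45273 - 23508*sqrt(26)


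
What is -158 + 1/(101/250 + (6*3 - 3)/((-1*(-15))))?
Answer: -55208/351 ≈ -157.29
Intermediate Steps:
-158 + 1/(101/250 + (6*3 - 3)/((-1*(-15)))) = -158 + 1/(101*(1/250) + (18 - 3)/15) = -158 + 1/(101/250 + 15*(1/15)) = -158 + 1/(101/250 + 1) = -158 + 1/(351/250) = -158 + 250/351 = -55208/351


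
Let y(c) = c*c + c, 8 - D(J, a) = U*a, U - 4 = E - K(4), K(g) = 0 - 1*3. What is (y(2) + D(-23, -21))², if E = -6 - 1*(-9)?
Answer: 50176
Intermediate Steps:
K(g) = -3 (K(g) = 0 - 3 = -3)
E = 3 (E = -6 + 9 = 3)
U = 10 (U = 4 + (3 - 1*(-3)) = 4 + (3 + 3) = 4 + 6 = 10)
D(J, a) = 8 - 10*a
y(c) = c + c² (y(c) = c² + c = c + c²)
(y(2) + D(-23, -21))² = (2*(1 + 2) + (8 - 10*(-21)))² = (2*3 + (8 + 210))² = (6 + 218)² = 224² = 50176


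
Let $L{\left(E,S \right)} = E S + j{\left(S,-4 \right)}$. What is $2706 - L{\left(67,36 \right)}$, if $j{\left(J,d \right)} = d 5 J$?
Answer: $1014$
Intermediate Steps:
$j{\left(J,d \right)} = 5 J d$ ($j{\left(J,d \right)} = 5 d J = 5 J d$)
$L{\left(E,S \right)} = - 20 S + E S$ ($L{\left(E,S \right)} = E S + 5 S \left(-4\right) = E S - 20 S = - 20 S + E S$)
$2706 - L{\left(67,36 \right)} = 2706 - 36 \left(-20 + 67\right) = 2706 - 36 \cdot 47 = 2706 - 1692 = 1014$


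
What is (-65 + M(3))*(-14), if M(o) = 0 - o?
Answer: 952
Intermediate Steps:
M(o) = -o
(-65 + M(3))*(-14) = (-65 - 1*3)*(-14) = (-65 - 3)*(-14) = -68*(-14) = 952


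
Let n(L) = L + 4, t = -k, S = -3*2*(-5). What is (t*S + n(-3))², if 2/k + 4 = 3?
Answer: 3721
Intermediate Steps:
k = -2 (k = 2/(-4 + 3) = 2/(-1) = 2*(-1) = -2)
S = 30 (S = -6*(-5) = 30)
t = 2 (t = -1*(-2) = 2)
n(L) = 4 + L
(t*S + n(-3))² = (2*30 + (4 - 3))² = (60 + 1)² = 61² = 3721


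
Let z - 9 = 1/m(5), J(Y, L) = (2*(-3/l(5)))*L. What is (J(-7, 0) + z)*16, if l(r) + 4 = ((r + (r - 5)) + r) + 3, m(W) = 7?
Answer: 1024/7 ≈ 146.29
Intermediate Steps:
l(r) = -6 + 3*r (l(r) = -4 + (((r + (r - 5)) + r) + 3) = -4 + (((r + (-5 + r)) + r) + 3) = -4 + (((-5 + 2*r) + r) + 3) = -4 + ((-5 + 3*r) + 3) = -4 + (-2 + 3*r) = -6 + 3*r)
J(Y, L) = -2*L/3 (J(Y, L) = (2*(-3/(-6 + 3*5)))*L = (2*(-3/(-6 + 15)))*L = (2*(-3/9))*L = (2*(-3*⅑))*L = (2*(-⅓))*L = -2*L/3)
z = 64/7 (z = 9 + 1/7 = 9 + ⅐ = 64/7 ≈ 9.1429)
(J(-7, 0) + z)*16 = (-⅔*0 + 64/7)*16 = (0 + 64/7)*16 = (64/7)*16 = 1024/7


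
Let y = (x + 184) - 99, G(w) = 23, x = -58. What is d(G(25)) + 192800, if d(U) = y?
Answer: 192827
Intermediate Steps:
y = 27 (y = (-58 + 184) - 99 = 126 - 99 = 27)
d(U) = 27
d(G(25)) + 192800 = 27 + 192800 = 192827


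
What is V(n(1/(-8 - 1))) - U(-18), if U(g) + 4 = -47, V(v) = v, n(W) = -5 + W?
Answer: 413/9 ≈ 45.889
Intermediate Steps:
U(g) = -51 (U(g) = -4 - 47 = -51)
V(n(1/(-8 - 1))) - U(-18) = (-5 + 1/(-8 - 1)) - 1*(-51) = (-5 + 1/(-9)) + 51 = (-5 - 1/9) + 51 = -46/9 + 51 = 413/9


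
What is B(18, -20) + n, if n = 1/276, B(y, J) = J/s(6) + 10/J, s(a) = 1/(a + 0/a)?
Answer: -33257/276 ≈ -120.50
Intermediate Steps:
s(a) = 1/a (s(a) = 1/(a + 0) = 1/a)
B(y, J) = 6*J + 10/J (B(y, J) = J/(1/6) + 10/J = J*6 + 10/J = 6*J + 10/J)
n = 1/276 ≈ 0.0036232
B(18, -20) + n = (6*(-20) + 10/(-20)) + 1/276 = (-120 + 10*(-1/20)) + 1/276 = (-120 - 1/2) + 1/276 = -241/2 + 1/276 = -33257/276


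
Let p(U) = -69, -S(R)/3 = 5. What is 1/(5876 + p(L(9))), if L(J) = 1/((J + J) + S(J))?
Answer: 1/5807 ≈ 0.00017221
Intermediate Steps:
S(R) = -15 (S(R) = -3*5 = -15)
L(J) = 1/(-15 + 2*J) (L(J) = 1/((J + J) - 15) = 1/(2*J - 15) = 1/(-15 + 2*J))
1/(5876 + p(L(9))) = 1/(5876 - 69) = 1/5807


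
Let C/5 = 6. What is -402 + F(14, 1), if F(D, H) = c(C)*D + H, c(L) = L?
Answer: 19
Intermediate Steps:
C = 30 (C = 5*6 = 30)
F(D, H) = H + 30*D (F(D, H) = 30*D + H = H + 30*D)
-402 + F(14, 1) = -402 + (1 + 30*14) = -402 + (1 + 420) = -402 + 421 = 19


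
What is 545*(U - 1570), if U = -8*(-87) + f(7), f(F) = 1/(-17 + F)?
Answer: -952769/2 ≈ -4.7638e+5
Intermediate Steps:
U = 6959/10 (U = -8*(-87) + 1/(-17 + 7) = 696 + 1/(-10) = 696 - 1/10 = 6959/10 ≈ 695.90)
545*(U - 1570) = 545*(6959/10 - 1570) = 545*(-8741/10) = -952769/2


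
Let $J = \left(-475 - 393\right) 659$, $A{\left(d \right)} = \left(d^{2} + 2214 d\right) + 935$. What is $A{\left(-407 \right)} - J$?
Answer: $-162502$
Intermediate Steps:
$A{\left(d \right)} = 935 + d^{2} + 2214 d$
$J = -572012$ ($J = \left(-868\right) 659 = -572012$)
$A{\left(-407 \right)} - J = \left(935 + \left(-407\right)^{2} + 2214 \left(-407\right)\right) - -572012 = \left(935 + 165649 - 901098\right) + 572012 = -734514 + 572012 = -162502$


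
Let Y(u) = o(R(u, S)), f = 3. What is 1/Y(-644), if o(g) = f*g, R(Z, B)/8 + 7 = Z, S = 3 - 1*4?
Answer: -1/15624 ≈ -6.4004e-5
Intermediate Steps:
S = -1 (S = 3 - 4 = -1)
R(Z, B) = -56 + 8*Z
o(g) = 3*g
Y(u) = -168 + 24*u (Y(u) = 3*(-56 + 8*u) = -168 + 24*u)
1/Y(-644) = 1/(-168 + 24*(-644)) = 1/(-168 - 15456) = 1/(-15624) = -1/15624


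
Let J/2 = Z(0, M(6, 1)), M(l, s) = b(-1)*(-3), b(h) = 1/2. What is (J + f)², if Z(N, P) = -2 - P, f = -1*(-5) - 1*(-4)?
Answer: 64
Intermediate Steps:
b(h) = ½
M(l, s) = -3/2 (M(l, s) = (½)*(-3) = -3/2)
f = 9 (f = 5 + 4 = 9)
J = -1 (J = 2*(-2 - 1*(-3/2)) = 2*(-2 + 3/2) = 2*(-½) = -1)
(J + f)² = (-1 + 9)² = 8² = 64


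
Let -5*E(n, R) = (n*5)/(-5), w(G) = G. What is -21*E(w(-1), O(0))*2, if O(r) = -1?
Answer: 42/5 ≈ 8.4000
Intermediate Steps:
E(n, R) = n/5 (E(n, R) = -n*5/(5*(-5)) = -5*n*(-1)/(5*5) = -(-1)*n/5 = n/5)
-21*E(w(-1), O(0))*2 = -21*(-1)/5*2 = -21*(-1/5)*2 = (21/5)*2 = 42/5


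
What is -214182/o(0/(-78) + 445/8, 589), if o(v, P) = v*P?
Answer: -1713456/262105 ≈ -6.5373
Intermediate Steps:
o(v, P) = P*v
-214182/o(0/(-78) + 445/8, 589) = -214182*1/(589*(0/(-78) + 445/8)) = -214182*1/(589*(0*(-1/78) + 445*(⅛))) = -214182*1/(589*(0 + 445/8)) = -214182/(589*(445/8)) = -214182/262105/8 = -214182*8/262105 = -1713456/262105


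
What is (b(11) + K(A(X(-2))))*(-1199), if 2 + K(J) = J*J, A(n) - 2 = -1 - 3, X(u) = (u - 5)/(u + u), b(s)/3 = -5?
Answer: 15587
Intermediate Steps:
b(s) = -15 (b(s) = 3*(-5) = -15)
X(u) = (-5 + u)/(2*u) (X(u) = (-5 + u)/((2*u)) = (-5 + u)*(1/(2*u)) = (-5 + u)/(2*u))
A(n) = -2 (A(n) = 2 + (-1 - 3) = 2 - 4 = -2)
K(J) = -2 + J² (K(J) = -2 + J*J = -2 + J²)
(b(11) + K(A(X(-2))))*(-1199) = (-15 + (-2 + (-2)²))*(-1199) = (-15 + (-2 + 4))*(-1199) = (-15 + 2)*(-1199) = -13*(-1199) = 15587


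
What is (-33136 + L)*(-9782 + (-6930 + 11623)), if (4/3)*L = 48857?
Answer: -71383403/4 ≈ -1.7846e+7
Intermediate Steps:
L = 146571/4 (L = (¾)*48857 = 146571/4 ≈ 36643.)
(-33136 + L)*(-9782 + (-6930 + 11623)) = (-33136 + 146571/4)*(-9782 + (-6930 + 11623)) = 14027*(-9782 + 4693)/4 = (14027/4)*(-5089) = -71383403/4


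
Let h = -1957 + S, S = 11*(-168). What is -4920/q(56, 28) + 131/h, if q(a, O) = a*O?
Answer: -2365751/745780 ≈ -3.1722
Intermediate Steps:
S = -1848
h = -3805 (h = -1957 - 1848 = -3805)
q(a, O) = O*a
-4920/q(56, 28) + 131/h = -4920/(28*56) + 131/(-3805) = -4920/1568 + 131*(-1/3805) = -4920*1/1568 - 131/3805 = -615/196 - 131/3805 = -2365751/745780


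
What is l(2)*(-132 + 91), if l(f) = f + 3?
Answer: -205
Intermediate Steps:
l(f) = 3 + f
l(2)*(-132 + 91) = (3 + 2)*(-132 + 91) = 5*(-41) = -205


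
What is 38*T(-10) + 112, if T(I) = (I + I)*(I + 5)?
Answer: 3912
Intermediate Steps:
T(I) = 2*I*(5 + I) (T(I) = (2*I)*(5 + I) = 2*I*(5 + I))
38*T(-10) + 112 = 38*(2*(-10)*(5 - 10)) + 112 = 38*(2*(-10)*(-5)) + 112 = 38*100 + 112 = 3800 + 112 = 3912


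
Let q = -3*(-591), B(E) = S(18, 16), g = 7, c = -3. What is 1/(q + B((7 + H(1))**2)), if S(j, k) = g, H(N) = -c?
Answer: 1/1780 ≈ 0.00056180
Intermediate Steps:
H(N) = 3 (H(N) = -1*(-3) = 3)
S(j, k) = 7
B(E) = 7
q = 1773
1/(q + B((7 + H(1))**2)) = 1/(1773 + 7) = 1/1780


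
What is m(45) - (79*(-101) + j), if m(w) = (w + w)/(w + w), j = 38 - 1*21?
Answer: 7963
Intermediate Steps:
j = 17 (j = 38 - 21 = 17)
m(w) = 1 (m(w) = (2*w)/((2*w)) = (2*w)*(1/(2*w)) = 1)
m(45) - (79*(-101) + j) = 1 - (79*(-101) + 17) = 1 - (-7979 + 17) = 1 - 1*(-7962) = 1 + 7962 = 7963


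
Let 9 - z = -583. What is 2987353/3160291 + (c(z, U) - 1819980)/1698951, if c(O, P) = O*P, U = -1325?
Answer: -3155232307877/5369179554741 ≈ -0.58766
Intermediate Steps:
z = 592 (z = 9 - 1*(-583) = 9 + 583 = 592)
2987353/3160291 + (c(z, U) - 1819980)/1698951 = 2987353/3160291 + (592*(-1325) - 1819980)/1698951 = 2987353*(1/3160291) + (-784400 - 1819980)*(1/1698951) = 2987353/3160291 - 2604380*1/1698951 = 2987353/3160291 - 2604380/1698951 = -3155232307877/5369179554741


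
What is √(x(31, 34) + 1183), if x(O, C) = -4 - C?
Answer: √1145 ≈ 33.838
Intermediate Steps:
√(x(31, 34) + 1183) = √((-4 - 1*34) + 1183) = √((-4 - 34) + 1183) = √(-38 + 1183) = √1145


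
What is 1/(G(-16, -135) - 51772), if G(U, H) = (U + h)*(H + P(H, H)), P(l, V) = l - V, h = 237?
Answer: -1/81607 ≈ -1.2254e-5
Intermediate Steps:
G(U, H) = H*(237 + U) (G(U, H) = (U + 237)*(H + (H - H)) = (237 + U)*(H + 0) = (237 + U)*H = H*(237 + U))
1/(G(-16, -135) - 51772) = 1/(-135*(237 - 16) - 51772) = 1/(-135*221 - 51772) = 1/(-29835 - 51772) = 1/(-81607) = -1/81607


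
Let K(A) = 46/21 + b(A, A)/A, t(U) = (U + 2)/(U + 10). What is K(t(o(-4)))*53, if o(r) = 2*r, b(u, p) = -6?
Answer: 4664/21 ≈ 222.10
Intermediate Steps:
t(U) = (2 + U)/(10 + U)
K(A) = 46/21 - 6/A
K(t(o(-4)))*53 = (46/21 - 6*(10 + 2*(-4))/(2 + 2*(-4)))*53 = (46/21 - 6*(10 - 8)/(2 - 8))*53 = (46/21 - 6/(-6/2))*53 = (46/21 - 6/((1/2)*(-6)))*53 = (46/21 - 6/(-3))*53 = (46/21 - 6*(-1/3))*53 = (46/21 + 2)*53 = (88/21)*53 = 4664/21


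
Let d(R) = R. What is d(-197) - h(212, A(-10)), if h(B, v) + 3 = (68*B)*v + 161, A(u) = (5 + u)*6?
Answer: 432125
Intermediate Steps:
A(u) = 30 + 6*u
h(B, v) = 158 + 68*B*v (h(B, v) = -3 + ((68*B)*v + 161) = -3 + (68*B*v + 161) = -3 + (161 + 68*B*v) = 158 + 68*B*v)
d(-197) - h(212, A(-10)) = -197 - (158 + 68*212*(30 + 6*(-10))) = -197 - (158 + 68*212*(30 - 60)) = -197 - (158 + 68*212*(-30)) = -197 - (158 - 432480) = -197 - 1*(-432322) = -197 + 432322 = 432125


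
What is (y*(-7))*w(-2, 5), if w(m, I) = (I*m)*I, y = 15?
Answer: 5250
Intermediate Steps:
w(m, I) = m*I²
(y*(-7))*w(-2, 5) = (15*(-7))*(-2*5²) = -(-210)*25 = -105*(-50) = 5250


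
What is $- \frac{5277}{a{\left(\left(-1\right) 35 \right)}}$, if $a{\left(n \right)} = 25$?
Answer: $- \frac{5277}{25} \approx -211.08$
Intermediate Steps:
$- \frac{5277}{a{\left(\left(-1\right) 35 \right)}} = - \frac{5277}{25}$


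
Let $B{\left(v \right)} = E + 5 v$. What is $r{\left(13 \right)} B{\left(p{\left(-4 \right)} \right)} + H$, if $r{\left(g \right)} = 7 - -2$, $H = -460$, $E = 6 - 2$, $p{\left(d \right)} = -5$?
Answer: $-649$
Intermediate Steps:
$E = 4$ ($E = 6 - 2 = 4$)
$r{\left(g \right)} = 9$ ($r{\left(g \right)} = 7 + 2 = 9$)
$B{\left(v \right)} = 4 + 5 v$
$r{\left(13 \right)} B{\left(p{\left(-4 \right)} \right)} + H = 9 \left(4 + 5 \left(-5\right)\right) - 460 = 9 \left(4 - 25\right) - 460 = 9 \left(-21\right) - 460 = -189 - 460 = -649$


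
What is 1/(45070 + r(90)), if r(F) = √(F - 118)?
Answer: 22535/1015652464 - I*√7/1015652464 ≈ 2.2188e-5 - 2.605e-9*I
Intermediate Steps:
r(F) = √(-118 + F)
1/(45070 + r(90)) = 1/(45070 + √(-118 + 90)) = 1/(45070 + √(-28)) = 1/(45070 + 2*I*√7)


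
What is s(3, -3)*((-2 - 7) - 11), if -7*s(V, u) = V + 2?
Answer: 100/7 ≈ 14.286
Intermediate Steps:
s(V, u) = -2/7 - V/7 (s(V, u) = -(V + 2)/7 = -(2 + V)/7 = -2/7 - V/7)
s(3, -3)*((-2 - 7) - 11) = (-2/7 - ⅐*3)*((-2 - 7) - 11) = (-2/7 - 3/7)*(-9 - 11) = -5/7*(-20) = 100/7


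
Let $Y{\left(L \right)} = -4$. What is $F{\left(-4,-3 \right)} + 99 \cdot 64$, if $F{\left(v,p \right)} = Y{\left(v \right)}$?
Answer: $6332$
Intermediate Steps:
$F{\left(v,p \right)} = -4$
$F{\left(-4,-3 \right)} + 99 \cdot 64 = -4 + 99 \cdot 64 = -4 + 6336 = 6332$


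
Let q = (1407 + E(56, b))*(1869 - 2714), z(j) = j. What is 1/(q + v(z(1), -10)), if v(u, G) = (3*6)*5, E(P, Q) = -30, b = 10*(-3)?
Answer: -1/1163475 ≈ -8.5949e-7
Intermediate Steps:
b = -30
v(u, G) = 90 (v(u, G) = 18*5 = 90)
q = -1163565 (q = (1407 - 30)*(1869 - 2714) = 1377*(-845) = -1163565)
1/(q + v(z(1), -10)) = 1/(-1163565 + 90) = 1/(-1163475) = -1/1163475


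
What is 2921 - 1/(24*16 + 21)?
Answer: 1183004/405 ≈ 2921.0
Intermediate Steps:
2921 - 1/(24*16 + 21) = 2921 - 1/(384 + 21) = 2921 - 1/405 = 1183004/405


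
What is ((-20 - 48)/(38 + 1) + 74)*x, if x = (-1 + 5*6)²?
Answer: 2369938/39 ≈ 60768.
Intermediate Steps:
x = 841 (x = (-1 + 30)² = 29² = 841)
((-20 - 48)/(38 + 1) + 74)*x = ((-20 - 48)/(38 + 1) + 74)*841 = (-68/39 + 74)*841 = (2818/39)*841 = 2369938/39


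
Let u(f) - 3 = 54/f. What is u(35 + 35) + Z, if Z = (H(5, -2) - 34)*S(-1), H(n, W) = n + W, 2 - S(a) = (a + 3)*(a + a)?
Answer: -6378/35 ≈ -182.23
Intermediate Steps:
S(a) = 2 - 2*a*(3 + a) (S(a) = 2 - (a + 3)*(a + a) = 2 - (3 + a)*2*a = 2 - 2*a*(3 + a))
u(f) = 3 + 54/f
H(n, W) = W + n
Z = -186 (Z = ((-2 + 5) - 34)*(2 - 6*(-1) - 2*(-1)²) = (3 - 34)*(2 + 6 - 2*1) = -31*(2 + 6 - 2) = -31*6 = -186)
u(35 + 35) + Z = (3 + 54/(35 + 35)) - 186 = (3 + 54/70) - 186 = (3 + 54*(1/70)) - 186 = (3 + 27/35) - 186 = 132/35 - 186 = -6378/35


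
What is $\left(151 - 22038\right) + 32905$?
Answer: $11018$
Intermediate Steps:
$\left(151 - 22038\right) + 32905 = -21887 + 32905 = 11018$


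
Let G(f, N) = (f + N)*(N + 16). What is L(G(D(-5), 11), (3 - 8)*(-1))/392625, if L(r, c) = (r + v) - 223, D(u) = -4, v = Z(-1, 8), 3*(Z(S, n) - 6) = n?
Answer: -76/1177875 ≈ -6.4523e-5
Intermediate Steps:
Z(S, n) = 6 + n/3
v = 26/3 (v = 6 + (⅓)*8 = 6 + 8/3 = 26/3 ≈ 8.6667)
G(f, N) = (16 + N)*(N + f) (G(f, N) = (N + f)*(16 + N) = (16 + N)*(N + f))
L(r, c) = -643/3 + r (L(r, c) = (r + 26/3) - 223 = (26/3 + r) - 223 = -643/3 + r)
L(G(D(-5), 11), (3 - 8)*(-1))/392625 = (-643/3 + (11² + 16*11 + 16*(-4) + 11*(-4)))/392625 = (-643/3 + (121 + 176 - 64 - 44))*(1/392625) = (-643/3 + 189)*(1/392625) = -76/3*1/392625 = -76/1177875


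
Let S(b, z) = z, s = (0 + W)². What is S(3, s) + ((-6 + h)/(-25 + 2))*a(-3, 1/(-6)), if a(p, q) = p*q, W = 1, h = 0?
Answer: 26/23 ≈ 1.1304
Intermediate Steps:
s = 1 (s = (0 + 1)² = 1² = 1)
S(3, s) + ((-6 + h)/(-25 + 2))*a(-3, 1/(-6)) = 1 + ((-6 + 0)/(-25 + 2))*(-3/(-6)) = 1 + (-6/(-23))*(-3*(-⅙)) = 1 - 6*(-1/23)*(½) = 1 + (6/23)*(½) = 1 + 3/23 = 26/23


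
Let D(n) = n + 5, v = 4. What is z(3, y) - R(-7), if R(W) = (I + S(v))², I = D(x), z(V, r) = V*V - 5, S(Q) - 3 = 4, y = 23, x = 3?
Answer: -221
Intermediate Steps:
S(Q) = 7 (S(Q) = 3 + 4 = 7)
z(V, r) = -5 + V² (z(V, r) = V² - 5 = -5 + V²)
D(n) = 5 + n
I = 8 (I = 5 + 3 = 8)
R(W) = 225 (R(W) = (8 + 7)² = 15² = 225)
z(3, y) - R(-7) = (-5 + 3²) - 1*225 = (-5 + 9) - 225 = 4 - 225 = -221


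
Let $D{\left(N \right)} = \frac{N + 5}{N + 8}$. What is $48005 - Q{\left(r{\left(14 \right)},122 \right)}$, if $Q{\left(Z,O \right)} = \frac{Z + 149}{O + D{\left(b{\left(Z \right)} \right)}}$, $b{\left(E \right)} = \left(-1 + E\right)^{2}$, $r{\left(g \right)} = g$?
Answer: $\frac{348314663}{7256} \approx 48004.0$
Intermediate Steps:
$D{\left(N \right)} = \frac{5 + N}{8 + N}$
$Q{\left(Z,O \right)} = \frac{149 + Z}{O + \frac{5 + \left(-1 + Z\right)^{2}}{8 + \left(-1 + Z\right)^{2}}}$ ($Q{\left(Z,O \right)} = \frac{Z + 149}{O + \frac{5 + \left(-1 + Z\right)^{2}}{8 + \left(-1 + Z\right)^{2}}} = \frac{149 + Z}{O + \frac{5 + \left(-1 + Z\right)^{2}}{8 + \left(-1 + Z\right)^{2}}}$)
$48005 - Q{\left(r{\left(14 \right)},122 \right)} = 48005 - \frac{\left(8 + \left(-1 + 14\right)^{2}\right) \left(149 + 14\right)}{5 + \left(-1 + 14\right)^{2} + 122 \left(8 + \left(-1 + 14\right)^{2}\right)} = 48005 - \frac{1}{5 + 13^{2} + 122 \left(8 + 13^{2}\right)} \left(8 + 13^{2}\right) 163 = 48005 - \frac{1}{5 + 169 + 122 \left(8 + 169\right)} \left(8 + 169\right) 163 = 48005 - \frac{1}{5 + 169 + 122 \cdot 177} \cdot 177 \cdot 163 = 48005 - \frac{1}{5 + 169 + 21594} \cdot 177 \cdot 163 = 48005 - \frac{1}{21768} \cdot 177 \cdot 163 = 48005 - \frac{9617}{7256} = \frac{348314663}{7256}$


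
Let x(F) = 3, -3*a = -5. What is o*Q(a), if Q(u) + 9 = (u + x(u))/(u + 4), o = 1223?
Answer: -169997/17 ≈ -9999.8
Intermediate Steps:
a = 5/3 (a = -⅓*(-5) = 5/3 ≈ 1.6667)
Q(u) = -9 + (3 + u)/(4 + u) (Q(u) = -9 + (u + 3)/(u + 4) = -9 + (3 + u)/(4 + u))
o*Q(a) = 1223*((-33 - 8*5/3)/(4 + 5/3)) = 1223*((-33 - 40/3)/(17/3)) = 1223*((3/17)*(-139/3)) = 1223*(-139/17) = -169997/17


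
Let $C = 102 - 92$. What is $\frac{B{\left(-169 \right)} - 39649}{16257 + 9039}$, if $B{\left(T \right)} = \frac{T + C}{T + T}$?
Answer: $- \frac{13401203}{8550048} \approx -1.5674$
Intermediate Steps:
$C = 10$
$B{\left(T \right)} = \frac{10 + T}{2 T}$ ($B{\left(T \right)} = \frac{T + 10}{T + T} = \frac{10 + T}{2 T}$)
$\frac{B{\left(-169 \right)} - 39649}{16257 + 9039} = \frac{\frac{10 - 169}{2 \left(-169\right)} - 39649}{16257 + 9039} = \frac{\frac{1}{2} \left(- \frac{1}{169}\right) \left(-159\right) - 39649}{25296} = \left(\frac{159}{338} - 39649\right) \frac{1}{25296} = \left(- \frac{13401203}{338}\right) \frac{1}{25296} = - \frac{13401203}{8550048}$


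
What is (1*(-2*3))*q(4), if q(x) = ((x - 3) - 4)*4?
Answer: 72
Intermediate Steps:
q(x) = -28 + 4*x (q(x) = ((-3 + x) - 4)*4 = (-7 + x)*4 = -28 + 4*x)
(1*(-2*3))*q(4) = (1*(-2*3))*(-28 + 4*4) = (1*(-6))*(-28 + 16) = -6*(-12) = 72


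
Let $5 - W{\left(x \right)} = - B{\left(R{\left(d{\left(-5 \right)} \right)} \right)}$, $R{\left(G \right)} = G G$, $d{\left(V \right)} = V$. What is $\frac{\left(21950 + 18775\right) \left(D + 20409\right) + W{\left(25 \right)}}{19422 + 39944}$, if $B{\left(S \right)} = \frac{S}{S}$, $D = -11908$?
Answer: $\frac{346203231}{59366} \approx 5831.7$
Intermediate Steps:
$R{\left(G \right)} = G^{2}$
$B{\left(S \right)} = 1$
$W{\left(x \right)} = 6$ ($W{\left(x \right)} = 5 - \left(-1\right) 1 = 5 - -1 = 5 + 1 = 6$)
$\frac{\left(21950 + 18775\right) \left(D + 20409\right) + W{\left(25 \right)}}{19422 + 39944} = \frac{\left(21950 + 18775\right) \left(-11908 + 20409\right) + 6}{19422 + 39944} = \frac{40725 \cdot 8501 + 6}{59366} = \left(346203225 + 6\right) \frac{1}{59366} = 346203231 \cdot \frac{1}{59366} = \frac{346203231}{59366}$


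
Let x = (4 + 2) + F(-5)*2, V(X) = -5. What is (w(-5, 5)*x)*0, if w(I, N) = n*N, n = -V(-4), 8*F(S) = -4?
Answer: 0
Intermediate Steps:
F(S) = -½ (F(S) = (⅛)*(-4) = -½)
x = 5 (x = (4 + 2) - ½*2 = 6 - 1 = 5)
n = 5 (n = -1*(-5) = 5)
w(I, N) = 5*N
(w(-5, 5)*x)*0 = ((5*5)*5)*0 = (25*5)*0 = 125*0 = 0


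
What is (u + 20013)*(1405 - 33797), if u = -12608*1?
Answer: -239862760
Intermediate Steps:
u = -12608
(u + 20013)*(1405 - 33797) = (-12608 + 20013)*(1405 - 33797) = 7405*(-32392) = -239862760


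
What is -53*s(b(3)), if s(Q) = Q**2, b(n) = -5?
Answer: -1325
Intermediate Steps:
-53*s(b(3)) = -53*(-5)**2 = -53*25 = -1325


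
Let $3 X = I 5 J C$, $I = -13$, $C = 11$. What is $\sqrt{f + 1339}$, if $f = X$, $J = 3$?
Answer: $4 \sqrt{39} \approx 24.98$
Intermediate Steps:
$X = -715$ ($X = \frac{- 13 \cdot 5 \cdot 3 \cdot 11}{3} = \frac{\left(-13\right) 15 \cdot 11}{3} = \frac{\left(-195\right) 11}{3} = \frac{1}{3} \left(-2145\right) = -715$)
$f = -715$
$\sqrt{f + 1339} = \sqrt{-715 + 1339} = \sqrt{624} = 4 \sqrt{39}$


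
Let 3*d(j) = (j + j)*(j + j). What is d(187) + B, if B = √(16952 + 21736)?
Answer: 139876/3 + 4*√2418 ≈ 46822.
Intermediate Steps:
d(j) = 4*j²/3 (d(j) = ((j + j)*(j + j))/3 = ((2*j)*(2*j))/3 = (4*j²)/3 = 4*j²/3)
B = 4*√2418 (B = √38688 = 4*√2418 ≈ 196.69)
d(187) + B = (4/3)*187² + 4*√2418 = (4/3)*34969 + 4*√2418 = 139876/3 + 4*√2418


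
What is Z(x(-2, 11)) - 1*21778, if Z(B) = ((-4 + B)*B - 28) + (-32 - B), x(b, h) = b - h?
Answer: -21604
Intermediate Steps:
Z(B) = -60 - B + B*(-4 + B) (Z(B) = (B*(-4 + B) - 28) + (-32 - B) = (-28 + B*(-4 + B)) + (-32 - B) = -60 - B + B*(-4 + B))
Z(x(-2, 11)) - 1*21778 = (-60 + (-2 - 1*11)² - 5*(-2 - 1*11)) - 1*21778 = (-60 + (-2 - 11)² - 5*(-2 - 11)) - 21778 = (-60 + (-13)² - 5*(-13)) - 21778 = (-60 + 169 + 65) - 21778 = 174 - 21778 = -21604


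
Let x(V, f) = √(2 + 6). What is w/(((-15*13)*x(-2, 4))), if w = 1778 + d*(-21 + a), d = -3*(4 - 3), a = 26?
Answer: -1763*√2/780 ≈ -3.1965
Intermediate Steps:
x(V, f) = 2*√2 (x(V, f) = √8 = 2*√2)
d = -3 (d = -3*1 = -3)
w = 1763 (w = 1778 - 3*(-21 + 26) = 1778 - 3*5 = 1778 - 15 = 1763)
w/(((-15*13)*x(-2, 4))) = 1763/(((-15*13)*(2*√2))) = 1763/((-390*√2)) = 1763*(-√2/780) = -1763*√2/780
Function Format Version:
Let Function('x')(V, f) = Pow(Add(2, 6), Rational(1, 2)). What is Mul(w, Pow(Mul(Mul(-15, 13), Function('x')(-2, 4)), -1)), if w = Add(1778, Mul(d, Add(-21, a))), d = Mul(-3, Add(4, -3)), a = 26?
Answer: Mul(Rational(-1763, 780), Pow(2, Rational(1, 2))) ≈ -3.1965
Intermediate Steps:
Function('x')(V, f) = Mul(2, Pow(2, Rational(1, 2))) (Function('x')(V, f) = Pow(8, Rational(1, 2)) = Mul(2, Pow(2, Rational(1, 2))))
d = -3 (d = Mul(-3, 1) = -3)
w = 1763 (w = Add(1778, Mul(-3, Add(-21, 26))) = Add(1778, Mul(-3, 5)) = Add(1778, -15) = 1763)
Mul(w, Pow(Mul(Mul(-15, 13), Function('x')(-2, 4)), -1)) = Mul(1763, Pow(Mul(Mul(-15, 13), Mul(2, Pow(2, Rational(1, 2)))), -1)) = Mul(1763, Pow(Mul(-195, Mul(2, Pow(2, Rational(1, 2)))), -1)) = Mul(1763, Pow(Mul(-390, Pow(2, Rational(1, 2))), -1)) = Mul(1763, Mul(Rational(-1, 780), Pow(2, Rational(1, 2)))) = Mul(Rational(-1763, 780), Pow(2, Rational(1, 2)))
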